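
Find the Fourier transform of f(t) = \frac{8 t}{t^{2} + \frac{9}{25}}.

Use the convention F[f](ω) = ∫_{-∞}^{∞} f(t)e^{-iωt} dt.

F(ω) = - 8 i \pi e^{- \frac{3 \left|{\omega}\right|}{5}} \operatorname{sign}{\left(\omega \right)}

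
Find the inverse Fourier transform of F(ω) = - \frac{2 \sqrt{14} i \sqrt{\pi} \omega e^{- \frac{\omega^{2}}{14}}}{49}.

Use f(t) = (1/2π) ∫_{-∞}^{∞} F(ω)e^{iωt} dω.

f(t) = 2 t e^{- \frac{7 t^{2}}{2}}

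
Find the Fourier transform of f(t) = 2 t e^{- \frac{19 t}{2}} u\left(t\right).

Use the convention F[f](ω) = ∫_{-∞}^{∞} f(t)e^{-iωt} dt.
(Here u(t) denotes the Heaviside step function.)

F(ω) = \frac{8}{\left(2 i \omega + 19\right)^{2}}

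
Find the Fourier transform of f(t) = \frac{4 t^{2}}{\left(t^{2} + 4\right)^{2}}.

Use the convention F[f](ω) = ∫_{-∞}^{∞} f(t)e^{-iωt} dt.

F(ω) = \pi \left(1 - 2 \left|{\omega}\right|\right) e^{- 2 \left|{\omega}\right|}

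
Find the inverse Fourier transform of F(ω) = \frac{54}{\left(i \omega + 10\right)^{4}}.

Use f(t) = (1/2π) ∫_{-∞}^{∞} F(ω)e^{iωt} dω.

f(t) = 9 t^{3} e^{- 10 t} u\left(t\right)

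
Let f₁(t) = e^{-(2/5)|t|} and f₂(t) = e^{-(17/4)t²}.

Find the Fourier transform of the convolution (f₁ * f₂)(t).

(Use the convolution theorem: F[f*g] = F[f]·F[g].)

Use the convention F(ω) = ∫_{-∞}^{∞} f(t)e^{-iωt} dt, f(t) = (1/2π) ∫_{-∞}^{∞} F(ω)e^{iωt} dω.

F[f₁*f₂](ω) = \frac{40 \sqrt{17} \sqrt{\pi} e^{- \frac{\omega^{2}}{17}}}{17 \left(25 \omega^{2} + 4\right)}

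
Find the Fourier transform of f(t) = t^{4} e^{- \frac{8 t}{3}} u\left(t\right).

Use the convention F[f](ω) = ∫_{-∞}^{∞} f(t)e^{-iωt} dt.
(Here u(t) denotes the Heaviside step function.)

F(ω) = \frac{5832}{\left(3 i \omega + 8\right)^{5}}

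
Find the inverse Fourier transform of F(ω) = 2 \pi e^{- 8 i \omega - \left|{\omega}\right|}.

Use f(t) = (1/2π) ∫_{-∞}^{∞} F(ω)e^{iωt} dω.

f(t) = \frac{2}{\left(t - 8\right)^{2} + 1}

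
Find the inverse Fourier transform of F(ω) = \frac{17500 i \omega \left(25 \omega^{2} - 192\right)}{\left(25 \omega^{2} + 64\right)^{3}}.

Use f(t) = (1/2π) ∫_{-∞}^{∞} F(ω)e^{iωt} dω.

f(t) = 7 t e^{- \frac{8 \left|{t}\right|}{5}} \left|{t}\right|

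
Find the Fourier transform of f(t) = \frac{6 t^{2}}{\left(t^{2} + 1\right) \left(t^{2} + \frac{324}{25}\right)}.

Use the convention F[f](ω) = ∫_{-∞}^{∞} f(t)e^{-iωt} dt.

F(ω) = - \frac{150 \pi e^{- \left|{\omega}\right|}}{299} + \frac{540 \pi e^{- \frac{18 \left|{\omega}\right|}{5}}}{299}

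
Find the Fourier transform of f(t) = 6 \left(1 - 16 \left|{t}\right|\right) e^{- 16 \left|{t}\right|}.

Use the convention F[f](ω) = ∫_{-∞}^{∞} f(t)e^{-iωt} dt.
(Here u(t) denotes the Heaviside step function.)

F(ω) = \frac{384 \omega^{2}}{\left(\omega^{2} + 256\right)^{2}}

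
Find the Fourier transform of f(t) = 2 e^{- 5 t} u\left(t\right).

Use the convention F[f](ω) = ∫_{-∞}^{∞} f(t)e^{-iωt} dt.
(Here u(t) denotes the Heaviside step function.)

F(ω) = \frac{2}{i \omega + 5}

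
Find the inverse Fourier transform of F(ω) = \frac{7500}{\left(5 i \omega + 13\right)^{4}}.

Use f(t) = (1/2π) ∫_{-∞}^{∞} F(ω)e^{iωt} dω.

f(t) = 2 t^{3} e^{- \frac{13 t}{5}} u\left(t\right)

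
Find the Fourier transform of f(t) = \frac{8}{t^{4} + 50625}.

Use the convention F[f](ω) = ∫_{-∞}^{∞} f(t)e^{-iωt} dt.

F(ω) = \frac{8 \pi e^{- \frac{15 \sqrt{2} \left|{\omega}\right|}{2}} \sin{\left(\frac{15 \sqrt{2} \left|{\omega}\right|}{2} + \frac{\pi}{4} \right)}}{3375}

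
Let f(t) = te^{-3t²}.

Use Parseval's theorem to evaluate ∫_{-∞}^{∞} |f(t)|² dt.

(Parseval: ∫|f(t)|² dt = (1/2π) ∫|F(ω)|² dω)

∫|f(t)|² dt = \frac{\sqrt{6} \sqrt{\pi}}{72}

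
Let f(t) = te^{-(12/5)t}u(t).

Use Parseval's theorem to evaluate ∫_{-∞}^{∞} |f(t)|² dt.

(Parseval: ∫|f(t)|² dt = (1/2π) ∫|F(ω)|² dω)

∫|f(t)|² dt = \frac{125}{6912}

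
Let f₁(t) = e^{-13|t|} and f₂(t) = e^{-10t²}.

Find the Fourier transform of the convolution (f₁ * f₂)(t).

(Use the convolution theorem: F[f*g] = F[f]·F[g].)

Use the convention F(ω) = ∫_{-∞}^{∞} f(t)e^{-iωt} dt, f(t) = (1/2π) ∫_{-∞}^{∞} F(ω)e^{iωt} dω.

F[f₁*f₂](ω) = \frac{13 \sqrt{10} \sqrt{\pi} e^{- \frac{\omega^{2}}{40}}}{5 \left(\omega^{2} + 169\right)}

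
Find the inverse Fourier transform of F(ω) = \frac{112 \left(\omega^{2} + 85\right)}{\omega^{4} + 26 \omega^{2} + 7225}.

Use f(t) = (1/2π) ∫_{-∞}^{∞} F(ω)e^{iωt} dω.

f(t) = 8 e^{- 7 \left|{t}\right|} \cos{\left(6 \left|{t}\right| \right)}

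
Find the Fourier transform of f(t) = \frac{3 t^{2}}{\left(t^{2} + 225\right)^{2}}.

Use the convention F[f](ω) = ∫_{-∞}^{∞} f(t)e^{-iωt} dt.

F(ω) = \frac{\pi \left(1 - 15 \left|{\omega}\right|\right) e^{- 15 \left|{\omega}\right|}}{10}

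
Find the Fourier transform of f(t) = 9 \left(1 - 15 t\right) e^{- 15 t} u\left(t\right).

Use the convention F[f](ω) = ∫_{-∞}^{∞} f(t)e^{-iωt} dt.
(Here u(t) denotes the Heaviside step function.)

F(ω) = \frac{9 i \omega}{- \omega^{2} + 30 i \omega + 225}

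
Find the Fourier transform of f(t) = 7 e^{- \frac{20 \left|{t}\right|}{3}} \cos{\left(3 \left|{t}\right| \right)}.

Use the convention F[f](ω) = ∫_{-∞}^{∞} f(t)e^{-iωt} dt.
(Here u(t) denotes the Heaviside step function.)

F(ω) = \frac{840 \left(9 \omega^{2} + 481\right)}{81 \omega^{4} + 5742 \omega^{2} + 231361}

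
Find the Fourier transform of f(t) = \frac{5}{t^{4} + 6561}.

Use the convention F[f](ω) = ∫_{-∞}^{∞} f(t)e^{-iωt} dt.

F(ω) = \frac{5 \pi e^{- \frac{9 \sqrt{2} \left|{\omega}\right|}{2}} \sin{\left(\frac{9 \sqrt{2} \left|{\omega}\right|}{2} + \frac{\pi}{4} \right)}}{729}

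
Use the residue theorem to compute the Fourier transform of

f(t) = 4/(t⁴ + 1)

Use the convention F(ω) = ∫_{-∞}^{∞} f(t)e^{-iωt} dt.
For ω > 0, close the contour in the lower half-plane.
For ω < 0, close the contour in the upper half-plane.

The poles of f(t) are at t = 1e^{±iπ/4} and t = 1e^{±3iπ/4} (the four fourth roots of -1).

Let g(z) = f(z)e^{-iωz}; for large |z| the factor e^{-iωz} decays in the lower half-plane when ω > 0 and in the upper half-plane when ω < 0.

Case ω > 0 (lower half-plane, clockwise contour ⇒ F(ω) = -2πi·ΣRes):
  Res_{z = - \frac{\sqrt{2}}{2} - \frac{\sqrt{2} i}{2}} g(z) = \frac{\sqrt{2} i \left(1 - i\right) e^{\frac{\sqrt{2} \omega \left(-1 + i\right)}{2}}}{2}
  Res_{z = \frac{\sqrt{2}}{2} - \frac{\sqrt{2} i}{2}} g(z) = \frac{\sqrt{2} i \left(1 + i\right) e^{- \frac{\sqrt{2} \omega \left(1 + i\right)}{2}}}{2}
  F(ω) = -2πi·ΣRes = \sqrt{2} \pi \left(\left(1 - i\right) e^{\sqrt{2} i \omega} + 1 + i\right) e^{- \frac{\sqrt{2} \omega \left(1 + i\right)}{2}} = 4 \pi e^{- \frac{\sqrt{2} \omega}{2}} \sin{\left(\frac{\sqrt{2} \omega}{2} + \frac{\pi}{4} \right)}

Case ω < 0 (upper half-plane, counterclockwise contour ⇒ F(ω) = +2πi·ΣRes):
  Res_{z = \frac{\sqrt{2}}{2} + \frac{\sqrt{2} i}{2}} g(z) = \frac{\sqrt{2} i \left(-1 + i\right) e^{\frac{\sqrt{2} \omega \left(1 - i\right)}{2}}}{2}
  Res_{z = - \frac{\sqrt{2}}{2} + \frac{\sqrt{2} i}{2}} g(z) = \frac{\sqrt{2} \left(1 - i\right) e^{\frac{\sqrt{2} \omega \left(1 + i\right)}{2}}}{2}
  F(ω) = 2πi·ΣRes = - \sqrt{2} i \pi \left(i \left(1 - i\right) e^{\frac{\sqrt{2} \omega \left(1 - i\right)}{2}} - \left(1 - i\right) e^{\frac{\sqrt{2} \omega \left(1 + i\right)}{2}}\right) = 4 \pi e^{\frac{\sqrt{2} \omega}{2}} \cos{\left(\frac{\sqrt{2} \omega}{2} + \frac{\pi}{4} \right)}

Both cases combine into a single formula in |ω|:

F(ω) = 4 \pi e^{- \frac{\sqrt{2} \left|{\omega}\right|}{2}} \sin{\left(\frac{\sqrt{2} \left|{\omega}\right|}{2} + \frac{\pi}{4} \right)}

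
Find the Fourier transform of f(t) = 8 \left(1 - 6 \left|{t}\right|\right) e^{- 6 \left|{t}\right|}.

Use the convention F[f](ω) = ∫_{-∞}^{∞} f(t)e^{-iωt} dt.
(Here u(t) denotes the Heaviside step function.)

F(ω) = \frac{192 \omega^{2}}{\left(\omega^{2} + 36\right)^{2}}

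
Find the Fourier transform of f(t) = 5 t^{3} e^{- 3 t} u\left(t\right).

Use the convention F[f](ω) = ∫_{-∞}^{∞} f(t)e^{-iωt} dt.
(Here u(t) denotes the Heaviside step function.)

F(ω) = \frac{30}{\left(i \omega + 3\right)^{4}}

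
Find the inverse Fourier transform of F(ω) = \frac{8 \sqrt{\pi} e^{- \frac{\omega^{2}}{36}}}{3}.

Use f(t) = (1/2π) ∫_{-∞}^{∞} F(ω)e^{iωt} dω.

f(t) = 8 e^{- 9 t^{2}}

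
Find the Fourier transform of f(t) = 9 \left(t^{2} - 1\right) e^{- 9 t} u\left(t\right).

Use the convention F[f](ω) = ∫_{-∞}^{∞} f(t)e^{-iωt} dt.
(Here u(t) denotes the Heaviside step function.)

F(ω) = \frac{9 \left(2 i \omega - \left(i \omega + 9\right)^{3} + 18\right)}{\left(i \omega + 9\right)^{4}}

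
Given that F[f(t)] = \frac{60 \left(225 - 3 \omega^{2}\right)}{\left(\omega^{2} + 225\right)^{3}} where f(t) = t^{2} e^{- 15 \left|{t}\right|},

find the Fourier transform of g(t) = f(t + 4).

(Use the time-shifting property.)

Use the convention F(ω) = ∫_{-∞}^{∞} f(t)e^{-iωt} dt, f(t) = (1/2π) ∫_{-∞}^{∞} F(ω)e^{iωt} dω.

F[g](ω) = \frac{180 \left(75 - \omega^{2}\right) e^{4 i \omega}}{\left(\omega^{2} + 225\right)^{3}}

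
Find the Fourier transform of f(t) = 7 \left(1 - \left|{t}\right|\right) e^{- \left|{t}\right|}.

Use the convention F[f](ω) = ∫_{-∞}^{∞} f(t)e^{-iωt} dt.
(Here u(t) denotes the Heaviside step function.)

F(ω) = \frac{28 \omega^{2}}{\left(\omega^{2} + 1\right)^{2}}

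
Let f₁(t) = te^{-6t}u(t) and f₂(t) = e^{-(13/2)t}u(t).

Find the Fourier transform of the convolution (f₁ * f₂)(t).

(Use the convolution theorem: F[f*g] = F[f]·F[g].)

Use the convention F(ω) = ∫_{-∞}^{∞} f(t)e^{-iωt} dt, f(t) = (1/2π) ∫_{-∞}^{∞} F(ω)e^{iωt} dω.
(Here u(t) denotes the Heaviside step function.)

F[f₁*f₂](ω) = \frac{2}{\left(i \omega + 6\right)^{2} \left(2 i \omega + 13\right)}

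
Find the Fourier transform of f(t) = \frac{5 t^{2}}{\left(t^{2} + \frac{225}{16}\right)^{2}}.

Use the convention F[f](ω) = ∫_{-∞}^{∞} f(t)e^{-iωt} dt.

F(ω) = \frac{\pi \left(4 - 15 \left|{\omega}\right|\right) e^{- \frac{15 \left|{\omega}\right|}{4}}}{6}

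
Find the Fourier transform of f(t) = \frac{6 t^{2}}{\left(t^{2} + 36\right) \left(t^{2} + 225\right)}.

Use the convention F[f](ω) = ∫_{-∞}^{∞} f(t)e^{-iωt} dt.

F(ω) = \frac{2 \pi \left(5 - 2 e^{9 \left|{\omega}\right|}\right) e^{- 15 \left|{\omega}\right|}}{21}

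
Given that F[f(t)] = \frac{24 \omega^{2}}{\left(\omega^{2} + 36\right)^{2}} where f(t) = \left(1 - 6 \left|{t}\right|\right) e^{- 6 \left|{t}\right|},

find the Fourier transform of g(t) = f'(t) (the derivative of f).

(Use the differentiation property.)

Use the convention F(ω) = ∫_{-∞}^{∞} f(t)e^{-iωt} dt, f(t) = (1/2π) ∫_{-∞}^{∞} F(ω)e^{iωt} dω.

F[g](ω) = \frac{24 i \omega^{3}}{\left(\omega^{2} + 36\right)^{2}}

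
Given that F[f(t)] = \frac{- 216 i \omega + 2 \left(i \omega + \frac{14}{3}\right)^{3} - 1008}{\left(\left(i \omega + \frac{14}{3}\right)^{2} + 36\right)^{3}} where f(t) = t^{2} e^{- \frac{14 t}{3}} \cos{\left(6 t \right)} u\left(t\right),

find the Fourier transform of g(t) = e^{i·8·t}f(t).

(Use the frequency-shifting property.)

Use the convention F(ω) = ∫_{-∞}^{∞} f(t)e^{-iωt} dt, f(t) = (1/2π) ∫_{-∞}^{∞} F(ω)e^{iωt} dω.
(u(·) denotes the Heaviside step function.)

F[g](ω) = \frac{54 \left(2916 i \left(8 - \omega\right) + \left(3 i \left(\omega - 8\right) + 14\right)^{3} - 13608\right)}{\left(\left(3 i \left(\omega - 8\right) + 14\right)^{2} + 324\right)^{3}}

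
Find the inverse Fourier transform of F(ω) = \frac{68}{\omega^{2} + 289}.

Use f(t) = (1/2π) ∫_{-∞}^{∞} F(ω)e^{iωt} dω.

f(t) = 2 e^{- 17 \left|{t}\right|}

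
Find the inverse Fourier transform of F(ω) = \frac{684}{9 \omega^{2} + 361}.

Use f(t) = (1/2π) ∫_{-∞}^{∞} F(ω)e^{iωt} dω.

f(t) = 6 e^{- \frac{19 \left|{t}\right|}{3}}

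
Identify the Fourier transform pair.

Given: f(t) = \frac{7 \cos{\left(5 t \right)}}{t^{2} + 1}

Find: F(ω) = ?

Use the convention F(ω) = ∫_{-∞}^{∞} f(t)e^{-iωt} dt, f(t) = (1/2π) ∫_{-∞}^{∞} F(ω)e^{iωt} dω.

F(ω) = \frac{7 \pi e^{- \left|{\omega + 5}\right|}}{2} + \frac{7 \pi e^{- \left|{\omega - 5}\right|}}{2}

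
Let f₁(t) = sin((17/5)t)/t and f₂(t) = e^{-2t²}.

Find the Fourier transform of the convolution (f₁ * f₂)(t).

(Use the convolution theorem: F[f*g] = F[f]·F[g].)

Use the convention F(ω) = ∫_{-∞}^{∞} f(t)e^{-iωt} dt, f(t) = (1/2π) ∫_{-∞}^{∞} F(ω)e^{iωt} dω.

F[f₁*f₂](ω) = \begin{cases} \frac{\sqrt{2} \pi^{\frac{3}{2}} e^{- \frac{\omega^{2}}{8}}}{2} & \text{for}\: \omega > - \frac{17}{5} \wedge \omega < \frac{17}{5} \\0 & \text{otherwise} \end{cases}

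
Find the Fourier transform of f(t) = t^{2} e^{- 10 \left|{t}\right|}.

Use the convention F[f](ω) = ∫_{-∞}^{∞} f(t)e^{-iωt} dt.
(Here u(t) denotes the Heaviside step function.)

F(ω) = \frac{40 \left(100 - 3 \omega^{2}\right)}{\left(\omega^{2} + 100\right)^{3}}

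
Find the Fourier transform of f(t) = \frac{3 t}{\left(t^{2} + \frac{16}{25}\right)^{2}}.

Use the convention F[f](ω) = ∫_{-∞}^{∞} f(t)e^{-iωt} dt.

F(ω) = - \frac{15 i \pi \omega e^{- \frac{4 \left|{\omega}\right|}{5}}}{8}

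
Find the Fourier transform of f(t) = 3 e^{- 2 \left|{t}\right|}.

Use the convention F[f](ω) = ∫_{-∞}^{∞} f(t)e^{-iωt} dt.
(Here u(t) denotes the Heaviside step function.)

F(ω) = \frac{12}{\omega^{2} + 4}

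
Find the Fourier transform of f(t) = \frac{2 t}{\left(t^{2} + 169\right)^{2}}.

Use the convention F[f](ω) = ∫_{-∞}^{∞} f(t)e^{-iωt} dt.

F(ω) = - \frac{i \pi \omega e^{- 13 \left|{\omega}\right|}}{13}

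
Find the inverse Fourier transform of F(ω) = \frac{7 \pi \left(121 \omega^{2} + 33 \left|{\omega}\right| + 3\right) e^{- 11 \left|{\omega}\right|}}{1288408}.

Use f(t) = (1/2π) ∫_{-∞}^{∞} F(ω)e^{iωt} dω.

f(t) = \frac{7}{\left(t^{2} + 121\right)^{3}}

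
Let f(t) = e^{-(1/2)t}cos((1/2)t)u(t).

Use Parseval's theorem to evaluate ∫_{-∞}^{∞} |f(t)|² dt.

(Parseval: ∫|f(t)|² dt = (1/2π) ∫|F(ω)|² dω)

∫|f(t)|² dt = \frac{3}{4}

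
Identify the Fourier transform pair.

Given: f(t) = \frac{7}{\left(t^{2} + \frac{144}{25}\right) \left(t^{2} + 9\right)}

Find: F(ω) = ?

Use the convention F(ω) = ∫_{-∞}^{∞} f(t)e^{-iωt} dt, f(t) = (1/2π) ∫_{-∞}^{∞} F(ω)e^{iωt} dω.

F(ω) = - \frac{175 \pi e^{- 3 \left|{\omega}\right|}}{243} + \frac{875 \pi e^{- \frac{12 \left|{\omega}\right|}{5}}}{972}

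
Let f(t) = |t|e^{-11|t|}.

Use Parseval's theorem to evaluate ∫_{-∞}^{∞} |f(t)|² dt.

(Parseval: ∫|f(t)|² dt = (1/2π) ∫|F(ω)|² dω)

∫|f(t)|² dt = \frac{1}{2662}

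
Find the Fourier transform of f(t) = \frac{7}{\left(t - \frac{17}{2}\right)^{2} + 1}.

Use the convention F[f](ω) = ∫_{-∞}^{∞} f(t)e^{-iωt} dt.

F(ω) = 7 \pi e^{- \frac{17 i \omega}{2} - \left|{\omega}\right|}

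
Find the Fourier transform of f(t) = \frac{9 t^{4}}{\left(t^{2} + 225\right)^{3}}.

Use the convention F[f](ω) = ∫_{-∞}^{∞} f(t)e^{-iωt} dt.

F(ω) = \frac{9 \pi \left(75 \omega^{2} - 25 \left|{\omega}\right| + 1\right) e^{- 15 \left|{\omega}\right|}}{40}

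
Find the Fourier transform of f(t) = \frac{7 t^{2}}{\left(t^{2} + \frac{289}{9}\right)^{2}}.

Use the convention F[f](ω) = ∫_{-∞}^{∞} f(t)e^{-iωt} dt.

F(ω) = \frac{7 \pi \left(3 - 17 \left|{\omega}\right|\right) e^{- \frac{17 \left|{\omega}\right|}{3}}}{34}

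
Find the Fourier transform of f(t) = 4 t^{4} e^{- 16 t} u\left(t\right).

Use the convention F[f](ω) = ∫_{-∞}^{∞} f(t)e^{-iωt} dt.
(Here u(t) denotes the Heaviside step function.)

F(ω) = \frac{96}{\left(i \omega + 16\right)^{5}}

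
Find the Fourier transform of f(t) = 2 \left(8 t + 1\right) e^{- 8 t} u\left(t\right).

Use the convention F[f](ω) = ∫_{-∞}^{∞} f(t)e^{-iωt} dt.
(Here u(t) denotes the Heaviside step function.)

F(ω) = \frac{2 \left(- i \omega - 16\right)}{\omega^{2} - 16 i \omega - 64}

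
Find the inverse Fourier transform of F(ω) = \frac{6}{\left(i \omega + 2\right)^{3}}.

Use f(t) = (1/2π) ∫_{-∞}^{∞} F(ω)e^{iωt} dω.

f(t) = 3 t^{2} e^{- 2 t} u\left(t\right)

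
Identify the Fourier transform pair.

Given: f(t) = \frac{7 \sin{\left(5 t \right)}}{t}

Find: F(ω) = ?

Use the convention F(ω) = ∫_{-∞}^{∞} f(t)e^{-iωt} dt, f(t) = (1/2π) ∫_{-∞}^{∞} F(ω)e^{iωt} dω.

F(ω) = \begin{cases} 7 \pi & \text{for}\: \omega > -5 \wedge \omega < 5 \\0 & \text{otherwise} \end{cases}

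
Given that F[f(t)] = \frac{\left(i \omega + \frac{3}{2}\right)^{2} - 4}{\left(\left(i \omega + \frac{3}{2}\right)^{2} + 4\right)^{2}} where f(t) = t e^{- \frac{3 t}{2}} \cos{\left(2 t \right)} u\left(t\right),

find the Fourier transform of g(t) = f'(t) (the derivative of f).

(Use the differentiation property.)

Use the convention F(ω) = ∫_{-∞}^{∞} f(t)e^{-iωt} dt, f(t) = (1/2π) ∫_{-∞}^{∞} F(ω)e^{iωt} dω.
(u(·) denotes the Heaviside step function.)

F[g](ω) = \frac{4 i \omega \left(\left(2 i \omega + 3\right)^{2} - 16\right)}{\left(\left(2 i \omega + 3\right)^{2} + 16\right)^{2}}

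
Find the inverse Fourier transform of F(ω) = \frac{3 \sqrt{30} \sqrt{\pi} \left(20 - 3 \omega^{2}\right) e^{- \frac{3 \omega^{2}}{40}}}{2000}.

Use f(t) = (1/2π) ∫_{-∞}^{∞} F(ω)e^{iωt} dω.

f(t) = 2 t^{2} e^{- \frac{10 t^{2}}{3}}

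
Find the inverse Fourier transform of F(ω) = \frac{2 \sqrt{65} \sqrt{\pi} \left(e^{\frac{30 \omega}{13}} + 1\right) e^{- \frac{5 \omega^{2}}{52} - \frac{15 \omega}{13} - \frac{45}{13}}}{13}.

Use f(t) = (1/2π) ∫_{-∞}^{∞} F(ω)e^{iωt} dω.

f(t) = 4 e^{- \frac{13 t^{2}}{5}} \cos{\left(6 t \right)}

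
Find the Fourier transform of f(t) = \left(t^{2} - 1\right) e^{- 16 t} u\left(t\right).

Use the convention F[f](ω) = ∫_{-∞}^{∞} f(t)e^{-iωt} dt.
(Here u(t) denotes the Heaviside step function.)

F(ω) = \frac{2 i \omega - \left(i \omega + 16\right)^{3} + 32}{\left(i \omega + 16\right)^{4}}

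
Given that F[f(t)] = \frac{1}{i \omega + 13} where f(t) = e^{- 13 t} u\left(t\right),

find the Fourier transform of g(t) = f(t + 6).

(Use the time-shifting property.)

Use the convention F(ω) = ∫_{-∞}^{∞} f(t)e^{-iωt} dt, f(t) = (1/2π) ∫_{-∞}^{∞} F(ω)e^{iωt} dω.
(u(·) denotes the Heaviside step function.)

F[g](ω) = \frac{e^{6 i \omega}}{i \omega + 13}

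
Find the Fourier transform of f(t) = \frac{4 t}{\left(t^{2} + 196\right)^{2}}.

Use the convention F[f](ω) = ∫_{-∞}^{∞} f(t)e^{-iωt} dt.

F(ω) = - \frac{i \pi \omega e^{- 14 \left|{\omega}\right|}}{7}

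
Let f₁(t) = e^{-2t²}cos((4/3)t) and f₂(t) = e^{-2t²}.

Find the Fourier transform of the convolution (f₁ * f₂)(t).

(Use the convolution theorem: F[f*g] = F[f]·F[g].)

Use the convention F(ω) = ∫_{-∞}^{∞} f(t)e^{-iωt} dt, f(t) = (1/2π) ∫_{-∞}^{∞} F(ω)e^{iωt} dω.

F[f₁*f₂](ω) = \frac{\pi e^{- \frac{\omega^{2}}{4} - \frac{2}{9}} \cosh{\left(\frac{\omega}{3} \right)}}{2}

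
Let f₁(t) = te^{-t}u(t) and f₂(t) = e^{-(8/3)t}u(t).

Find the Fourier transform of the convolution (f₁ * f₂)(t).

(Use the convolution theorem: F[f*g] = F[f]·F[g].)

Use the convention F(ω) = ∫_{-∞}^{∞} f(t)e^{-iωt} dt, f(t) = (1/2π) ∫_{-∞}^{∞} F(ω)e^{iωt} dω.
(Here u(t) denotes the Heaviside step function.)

F[f₁*f₂](ω) = \frac{3}{\left(i \omega + 1\right)^{2} \left(3 i \omega + 8\right)}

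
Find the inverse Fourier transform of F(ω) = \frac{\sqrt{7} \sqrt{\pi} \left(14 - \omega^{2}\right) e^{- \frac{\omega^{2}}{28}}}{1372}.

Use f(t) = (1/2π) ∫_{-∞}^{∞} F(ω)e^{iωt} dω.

f(t) = t^{2} e^{- 7 t^{2}}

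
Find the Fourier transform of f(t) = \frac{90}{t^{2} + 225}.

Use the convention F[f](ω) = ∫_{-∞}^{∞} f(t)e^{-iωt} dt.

F(ω) = 6 \pi e^{- 15 \left|{\omega}\right|}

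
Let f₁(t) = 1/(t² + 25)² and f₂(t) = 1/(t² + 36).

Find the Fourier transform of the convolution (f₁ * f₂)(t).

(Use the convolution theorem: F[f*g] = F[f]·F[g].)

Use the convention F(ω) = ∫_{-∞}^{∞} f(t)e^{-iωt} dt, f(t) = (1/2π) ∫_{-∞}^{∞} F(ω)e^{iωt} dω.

F[f₁*f₂](ω) = \frac{\pi^{2} \left(5 \left|{\omega}\right| + 1\right) e^{- 11 \left|{\omega}\right|}}{1500}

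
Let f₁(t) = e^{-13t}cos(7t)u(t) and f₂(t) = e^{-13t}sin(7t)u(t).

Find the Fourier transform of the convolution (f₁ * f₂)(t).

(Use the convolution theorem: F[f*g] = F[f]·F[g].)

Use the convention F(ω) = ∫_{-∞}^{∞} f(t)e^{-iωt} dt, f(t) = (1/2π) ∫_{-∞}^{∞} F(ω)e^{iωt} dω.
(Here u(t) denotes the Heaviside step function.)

F[f₁*f₂](ω) = \frac{7 \left(i \omega + 13\right)}{\left(\left(i \omega + 13\right)^{2} + 49\right)^{2}}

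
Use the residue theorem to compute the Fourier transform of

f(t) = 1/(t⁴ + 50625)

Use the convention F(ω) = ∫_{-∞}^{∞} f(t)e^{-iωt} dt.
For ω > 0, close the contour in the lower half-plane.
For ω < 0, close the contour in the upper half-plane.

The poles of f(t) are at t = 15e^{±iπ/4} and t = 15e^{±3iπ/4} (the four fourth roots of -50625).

Let g(z) = f(z)e^{-iωz}; for large |z| the factor e^{-iωz} decays in the lower half-plane when ω > 0 and in the upper half-plane when ω < 0.

Case ω > 0 (lower half-plane, clockwise contour ⇒ F(ω) = -2πi·ΣRes):
  Res_{z = - \frac{15 \sqrt{2}}{2} - \frac{15 \sqrt{2} i}{2}} g(z) = \frac{\sqrt{2} i \left(1 - i\right) e^{\frac{15 \sqrt{2} \omega \left(-1 + i\right)}{2}}}{27000}
  Res_{z = \frac{15 \sqrt{2}}{2} - \frac{15 \sqrt{2} i}{2}} g(z) = \frac{\sqrt{2} i \left(1 + i\right) e^{- \frac{15 \sqrt{2} \omega \left(1 + i\right)}{2}}}{27000}
  F(ω) = -2πi·ΣRes = \frac{\sqrt{2} \pi \left(1 - i\right) \left(e^{15 \sqrt{2} i \omega} + i\right) e^{- \frac{15 \sqrt{2} \omega \left(1 + i\right)}{2}}}{13500} = \frac{\pi e^{- \frac{15 \sqrt{2} \omega}{2}} \sin{\left(\frac{15 \sqrt{2} \omega}{2} + \frac{\pi}{4} \right)}}{3375}

Case ω < 0 (upper half-plane, counterclockwise contour ⇒ F(ω) = +2πi·ΣRes):
  Res_{z = \frac{15 \sqrt{2}}{2} + \frac{15 \sqrt{2} i}{2}} g(z) = \frac{\sqrt{2} i \left(-1 + i\right) e^{\frac{15 \sqrt{2} \omega \left(1 - i\right)}{2}}}{27000}
  Res_{z = - \frac{15 \sqrt{2}}{2} + \frac{15 \sqrt{2} i}{2}} g(z) = \frac{\sqrt{2} \left(1 - i\right) e^{\frac{15 \sqrt{2} \omega \left(1 + i\right)}{2}}}{27000}
  F(ω) = 2πi·ΣRes = - \frac{\sqrt{2} i \pi \left(i \left(1 - i\right) e^{\frac{15 \sqrt{2} \omega \left(1 - i\right)}{2}} - \left(1 - i\right) e^{\frac{15 \sqrt{2} \omega \left(1 + i\right)}{2}}\right)}{13500} = \frac{\pi e^{\frac{15 \sqrt{2} \omega}{2}} \cos{\left(\frac{15 \sqrt{2} \omega}{2} + \frac{\pi}{4} \right)}}{3375}

Both cases combine into a single formula in |ω|:

F(ω) = \frac{\pi e^{- \frac{15 \sqrt{2} \left|{\omega}\right|}{2}} \sin{\left(\frac{15 \sqrt{2} \left|{\omega}\right|}{2} + \frac{\pi}{4} \right)}}{3375}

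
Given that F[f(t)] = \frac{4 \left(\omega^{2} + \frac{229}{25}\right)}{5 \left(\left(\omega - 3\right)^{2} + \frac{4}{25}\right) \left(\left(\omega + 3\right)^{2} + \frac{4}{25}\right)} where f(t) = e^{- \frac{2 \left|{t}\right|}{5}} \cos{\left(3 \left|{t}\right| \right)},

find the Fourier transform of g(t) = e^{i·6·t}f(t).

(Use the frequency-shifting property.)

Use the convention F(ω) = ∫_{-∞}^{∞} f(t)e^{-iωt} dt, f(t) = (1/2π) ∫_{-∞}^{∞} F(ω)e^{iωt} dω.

F[g](ω) = \frac{20 \left(25 \left(\omega - 6\right)^{2} + 229\right)}{\left(25 \left(\omega - 9\right)^{2} + 4\right) \left(25 \left(\omega - 3\right)^{2} + 4\right)}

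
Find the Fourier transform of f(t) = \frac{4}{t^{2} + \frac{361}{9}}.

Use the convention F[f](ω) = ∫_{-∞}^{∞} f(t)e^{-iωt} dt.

F(ω) = \frac{12 \pi e^{- \frac{19 \left|{\omega}\right|}{3}}}{19}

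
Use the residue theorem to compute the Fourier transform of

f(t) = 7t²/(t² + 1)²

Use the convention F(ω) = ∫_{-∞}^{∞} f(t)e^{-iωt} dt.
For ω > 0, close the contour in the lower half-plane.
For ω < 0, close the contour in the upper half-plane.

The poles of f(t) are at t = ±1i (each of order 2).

Let g(z) = f(z)e^{-iωz}; for large |z| the factor e^{-iωz} decays in the lower half-plane when ω > 0 and in the upper half-plane when ω < 0.

Case ω > 0 (lower half-plane, clockwise contour ⇒ F(ω) = -2πi·ΣRes):
  Res_{z = - i} g(z) = \frac{7 i \left(1 - \omega\right) e^{- \omega}}{4} (pole of order 2)
  F(ω) = -2πi·ΣRes = \frac{7 \pi \left(1 - \omega\right) e^{- \omega}}{2}

Case ω < 0 (upper half-plane, counterclockwise contour ⇒ F(ω) = +2πi·ΣRes):
  Res_{z = i} g(z) = \frac{7 i \left(- \omega - 1\right) e^{\omega}}{4} (pole of order 2)
  F(ω) = 2πi·ΣRes = \frac{7 \pi \left(\omega + 1\right) e^{\omega}}{2}

Both cases combine into a single formula in |ω|:

F(ω) = \frac{7 \pi \left(1 - \left|{\omega}\right|\right) e^{- \left|{\omega}\right|}}{2}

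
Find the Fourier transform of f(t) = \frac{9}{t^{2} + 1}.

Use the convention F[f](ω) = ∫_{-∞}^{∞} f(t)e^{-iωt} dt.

F(ω) = 9 \pi e^{- \left|{\omega}\right|}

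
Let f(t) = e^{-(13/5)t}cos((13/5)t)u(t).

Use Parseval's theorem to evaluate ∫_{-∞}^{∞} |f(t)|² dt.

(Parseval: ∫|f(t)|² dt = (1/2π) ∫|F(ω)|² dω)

∫|f(t)|² dt = \frac{15}{104}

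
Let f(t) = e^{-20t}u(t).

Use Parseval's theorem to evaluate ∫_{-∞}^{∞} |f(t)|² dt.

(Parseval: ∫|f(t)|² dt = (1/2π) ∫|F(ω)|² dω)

∫|f(t)|² dt = \frac{1}{40}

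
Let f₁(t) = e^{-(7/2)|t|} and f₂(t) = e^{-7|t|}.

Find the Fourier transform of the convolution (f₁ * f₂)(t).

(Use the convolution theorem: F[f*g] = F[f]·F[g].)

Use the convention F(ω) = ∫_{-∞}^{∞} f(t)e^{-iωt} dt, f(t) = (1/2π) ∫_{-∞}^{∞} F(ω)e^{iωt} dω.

F[f₁*f₂](ω) = \frac{392}{\left(\omega^{2} + 49\right) \left(4 \omega^{2} + 49\right)}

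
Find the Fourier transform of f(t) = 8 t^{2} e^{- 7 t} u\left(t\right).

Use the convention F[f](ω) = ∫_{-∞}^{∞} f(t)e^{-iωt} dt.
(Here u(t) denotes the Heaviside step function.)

F(ω) = \frac{16}{\left(i \omega + 7\right)^{3}}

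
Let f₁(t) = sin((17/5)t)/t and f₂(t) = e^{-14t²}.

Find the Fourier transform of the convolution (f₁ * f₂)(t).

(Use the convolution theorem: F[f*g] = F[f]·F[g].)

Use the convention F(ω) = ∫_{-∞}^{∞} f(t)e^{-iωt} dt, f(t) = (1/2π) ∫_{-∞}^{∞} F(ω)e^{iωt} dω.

F[f₁*f₂](ω) = \begin{cases} \frac{\sqrt{14} \pi^{\frac{3}{2}} e^{- \frac{\omega^{2}}{56}}}{14} & \text{for}\: \omega > - \frac{17}{5} \wedge \omega < \frac{17}{5} \\0 & \text{otherwise} \end{cases}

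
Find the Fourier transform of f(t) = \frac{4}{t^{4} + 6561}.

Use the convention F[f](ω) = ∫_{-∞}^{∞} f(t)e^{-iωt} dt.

F(ω) = \frac{4 \pi e^{- \frac{9 \sqrt{2} \left|{\omega}\right|}{2}} \sin{\left(\frac{9 \sqrt{2} \left|{\omega}\right|}{2} + \frac{\pi}{4} \right)}}{729}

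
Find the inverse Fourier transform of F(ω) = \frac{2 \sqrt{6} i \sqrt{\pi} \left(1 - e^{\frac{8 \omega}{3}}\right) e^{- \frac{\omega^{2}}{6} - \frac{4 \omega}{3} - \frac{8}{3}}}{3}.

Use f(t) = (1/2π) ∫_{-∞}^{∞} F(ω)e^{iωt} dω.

f(t) = 4 e^{- \frac{3 t^{2}}{2}} \sin{\left(4 t \right)}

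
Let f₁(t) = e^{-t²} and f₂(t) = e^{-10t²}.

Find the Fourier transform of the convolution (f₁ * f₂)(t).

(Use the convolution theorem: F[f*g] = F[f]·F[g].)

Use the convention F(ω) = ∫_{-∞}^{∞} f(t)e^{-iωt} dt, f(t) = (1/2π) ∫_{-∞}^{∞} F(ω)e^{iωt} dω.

F[f₁*f₂](ω) = \frac{\sqrt{10} \pi e^{- \frac{11 \omega^{2}}{40}}}{10}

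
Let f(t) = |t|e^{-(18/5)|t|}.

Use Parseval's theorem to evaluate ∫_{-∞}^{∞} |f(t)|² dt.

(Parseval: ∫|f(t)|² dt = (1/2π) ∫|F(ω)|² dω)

∫|f(t)|² dt = \frac{125}{11664}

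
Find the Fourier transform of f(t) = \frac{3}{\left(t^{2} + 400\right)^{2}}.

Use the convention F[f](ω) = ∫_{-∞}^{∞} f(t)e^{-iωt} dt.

F(ω) = \frac{3 \pi \left(20 \left|{\omega}\right| + 1\right) e^{- 20 \left|{\omega}\right|}}{16000}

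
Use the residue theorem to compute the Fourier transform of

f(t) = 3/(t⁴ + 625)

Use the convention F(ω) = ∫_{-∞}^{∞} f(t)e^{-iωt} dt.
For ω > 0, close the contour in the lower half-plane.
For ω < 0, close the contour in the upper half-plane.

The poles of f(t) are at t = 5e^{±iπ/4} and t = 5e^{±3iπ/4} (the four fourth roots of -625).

Let g(z) = f(z)e^{-iωz}; for large |z| the factor e^{-iωz} decays in the lower half-plane when ω > 0 and in the upper half-plane when ω < 0.

Case ω > 0 (lower half-plane, clockwise contour ⇒ F(ω) = -2πi·ΣRes):
  Res_{z = - \frac{5 \sqrt{2}}{2} - \frac{5 \sqrt{2} i}{2}} g(z) = \frac{3 \sqrt{2} i \left(1 - i\right) e^{\frac{5 \sqrt{2} \omega \left(-1 + i\right)}{2}}}{1000}
  Res_{z = \frac{5 \sqrt{2}}{2} - \frac{5 \sqrt{2} i}{2}} g(z) = \frac{3 \sqrt{2} i \left(1 + i\right) e^{- \frac{5 \sqrt{2} \omega \left(1 + i\right)}{2}}}{1000}
  F(ω) = -2πi·ΣRes = \frac{3 \sqrt{2} \pi \left(1 - i\right) \left(e^{5 \sqrt{2} i \omega} + i\right) e^{- \frac{5 \sqrt{2} \omega \left(1 + i\right)}{2}}}{500} = \frac{3 \pi e^{- \frac{5 \sqrt{2} \omega}{2}} \sin{\left(\frac{5 \sqrt{2} \omega}{2} + \frac{\pi}{4} \right)}}{125}

Case ω < 0 (upper half-plane, counterclockwise contour ⇒ F(ω) = +2πi·ΣRes):
  Res_{z = \frac{5 \sqrt{2}}{2} + \frac{5 \sqrt{2} i}{2}} g(z) = \frac{3 \sqrt{2} i \left(-1 + i\right) e^{\frac{5 \sqrt{2} \omega \left(1 - i\right)}{2}}}{1000}
  Res_{z = - \frac{5 \sqrt{2}}{2} + \frac{5 \sqrt{2} i}{2}} g(z) = \frac{3 \sqrt{2} \left(1 - i\right) e^{\frac{5 \sqrt{2} \omega \left(1 + i\right)}{2}}}{1000}
  F(ω) = 2πi·ΣRes = - \frac{3 \sqrt{2} i \pi \left(i \left(1 - i\right) e^{\frac{5 \sqrt{2} \omega \left(1 - i\right)}{2}} - \left(1 - i\right) e^{\frac{5 \sqrt{2} \omega \left(1 + i\right)}{2}}\right)}{500} = \frac{3 \pi e^{\frac{5 \sqrt{2} \omega}{2}} \cos{\left(\frac{5 \sqrt{2} \omega}{2} + \frac{\pi}{4} \right)}}{125}

Both cases combine into a single formula in |ω|:

F(ω) = \frac{3 \pi e^{- \frac{5 \sqrt{2} \left|{\omega}\right|}{2}} \sin{\left(\frac{5 \sqrt{2} \left|{\omega}\right|}{2} + \frac{\pi}{4} \right)}}{125}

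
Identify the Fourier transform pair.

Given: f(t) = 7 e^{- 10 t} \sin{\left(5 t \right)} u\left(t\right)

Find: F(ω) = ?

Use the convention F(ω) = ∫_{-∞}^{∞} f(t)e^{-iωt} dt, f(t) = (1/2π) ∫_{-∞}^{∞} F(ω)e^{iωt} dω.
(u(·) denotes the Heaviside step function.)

F(ω) = \frac{35}{\left(i \omega + 10\right)^{2} + 25}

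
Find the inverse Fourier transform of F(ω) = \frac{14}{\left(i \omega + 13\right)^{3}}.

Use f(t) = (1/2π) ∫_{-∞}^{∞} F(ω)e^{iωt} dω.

f(t) = 7 t^{2} e^{- 13 t} u\left(t\right)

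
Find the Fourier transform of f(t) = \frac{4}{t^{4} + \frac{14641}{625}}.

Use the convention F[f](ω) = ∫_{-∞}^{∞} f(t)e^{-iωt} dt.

F(ω) = \frac{500 \pi e^{- \frac{11 \sqrt{2} \left|{\omega}\right|}{10}} \sin{\left(\frac{11 \sqrt{2} \left|{\omega}\right|}{10} + \frac{\pi}{4} \right)}}{1331}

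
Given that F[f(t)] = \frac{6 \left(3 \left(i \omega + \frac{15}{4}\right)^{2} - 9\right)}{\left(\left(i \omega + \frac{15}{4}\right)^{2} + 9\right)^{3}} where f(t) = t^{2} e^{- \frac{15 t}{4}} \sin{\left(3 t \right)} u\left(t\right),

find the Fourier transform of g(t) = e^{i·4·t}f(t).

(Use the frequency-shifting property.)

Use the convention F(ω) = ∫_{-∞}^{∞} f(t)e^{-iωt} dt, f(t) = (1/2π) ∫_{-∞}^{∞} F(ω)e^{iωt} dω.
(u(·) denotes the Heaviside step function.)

F[g](ω) = \frac{4608 \left(\left(4 i \left(\omega - 4\right) + 15\right)^{2} - 48\right)}{\left(\left(4 i \left(\omega - 4\right) + 15\right)^{2} + 144\right)^{3}}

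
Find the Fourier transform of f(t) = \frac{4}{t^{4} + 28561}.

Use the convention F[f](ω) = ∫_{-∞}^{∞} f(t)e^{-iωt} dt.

F(ω) = \frac{4 \pi e^{- \frac{13 \sqrt{2} \left|{\omega}\right|}{2}} \sin{\left(\frac{13 \sqrt{2} \left|{\omega}\right|}{2} + \frac{\pi}{4} \right)}}{2197}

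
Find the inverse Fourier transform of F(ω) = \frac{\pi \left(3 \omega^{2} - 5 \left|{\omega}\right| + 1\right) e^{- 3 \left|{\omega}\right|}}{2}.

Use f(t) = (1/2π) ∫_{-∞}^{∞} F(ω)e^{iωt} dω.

f(t) = \frac{4 t^{4}}{\left(t^{2} + 9\right)^{3}}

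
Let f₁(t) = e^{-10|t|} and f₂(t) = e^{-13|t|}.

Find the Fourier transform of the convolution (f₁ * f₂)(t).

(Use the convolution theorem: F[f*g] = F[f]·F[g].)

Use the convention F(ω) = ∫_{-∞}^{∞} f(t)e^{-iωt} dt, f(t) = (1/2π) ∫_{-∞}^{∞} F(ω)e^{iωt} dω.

F[f₁*f₂](ω) = \frac{520}{\left(\omega^{2} + 100\right) \left(\omega^{2} + 169\right)}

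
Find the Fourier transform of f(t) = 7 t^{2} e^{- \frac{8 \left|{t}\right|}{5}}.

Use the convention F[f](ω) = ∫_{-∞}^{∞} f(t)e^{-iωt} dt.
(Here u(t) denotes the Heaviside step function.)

F(ω) = \frac{28000 \left(64 - 75 \omega^{2}\right)}{\left(25 \omega^{2} + 64\right)^{3}}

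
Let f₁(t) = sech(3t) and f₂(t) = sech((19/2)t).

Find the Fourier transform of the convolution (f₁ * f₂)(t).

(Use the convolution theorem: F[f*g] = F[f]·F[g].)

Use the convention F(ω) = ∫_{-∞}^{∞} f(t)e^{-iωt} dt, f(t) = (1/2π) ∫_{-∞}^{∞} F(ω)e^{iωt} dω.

F[f₁*f₂](ω) = \frac{2 \pi^{2}}{57 \cosh{\left(\frac{\pi \omega}{19} \right)} \cosh{\left(\frac{\pi \omega}{6} \right)}}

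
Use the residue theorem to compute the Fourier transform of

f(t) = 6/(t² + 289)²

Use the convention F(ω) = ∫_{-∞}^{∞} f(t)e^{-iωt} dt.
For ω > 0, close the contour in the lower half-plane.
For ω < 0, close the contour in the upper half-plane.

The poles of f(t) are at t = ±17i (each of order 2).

Let g(z) = f(z)e^{-iωz}; for large |z| the factor e^{-iωz} decays in the lower half-plane when ω > 0 and in the upper half-plane when ω < 0.

Case ω > 0 (lower half-plane, clockwise contour ⇒ F(ω) = -2πi·ΣRes):
  Res_{z = - 17 i} g(z) = \frac{3 i \left(17 \omega + 1\right) e^{- 17 \omega}}{9826} (pole of order 2)
  F(ω) = -2πi·ΣRes = \frac{3 \pi \left(17 \omega + 1\right) e^{- 17 \omega}}{4913}

Case ω < 0 (upper half-plane, counterclockwise contour ⇒ F(ω) = +2πi·ΣRes):
  Res_{z = 17 i} g(z) = \frac{3 i \left(17 \omega - 1\right) e^{17 \omega}}{9826} (pole of order 2)
  F(ω) = 2πi·ΣRes = \frac{3 \pi \left(1 - 17 \omega\right) e^{17 \omega}}{4913}

Both cases combine into a single formula in |ω|:

F(ω) = \frac{3 \pi \left(17 \left|{\omega}\right| + 1\right) e^{- 17 \left|{\omega}\right|}}{4913}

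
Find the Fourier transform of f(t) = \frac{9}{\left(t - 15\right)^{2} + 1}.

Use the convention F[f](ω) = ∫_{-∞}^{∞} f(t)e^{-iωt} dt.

F(ω) = 9 \pi e^{- 15 i \omega - \left|{\omega}\right|}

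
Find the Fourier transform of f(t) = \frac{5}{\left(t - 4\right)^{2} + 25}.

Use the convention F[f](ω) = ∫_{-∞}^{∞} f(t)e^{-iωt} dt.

F(ω) = \pi e^{- 4 i \omega - 5 \left|{\omega}\right|}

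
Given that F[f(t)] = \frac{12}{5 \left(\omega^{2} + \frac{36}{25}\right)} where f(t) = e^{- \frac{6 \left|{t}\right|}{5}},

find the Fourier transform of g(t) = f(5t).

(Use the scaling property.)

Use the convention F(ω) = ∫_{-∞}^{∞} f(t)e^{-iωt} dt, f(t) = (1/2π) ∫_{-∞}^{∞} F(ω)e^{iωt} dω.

F[g](ω) = \frac{12}{\omega^{2} + 36}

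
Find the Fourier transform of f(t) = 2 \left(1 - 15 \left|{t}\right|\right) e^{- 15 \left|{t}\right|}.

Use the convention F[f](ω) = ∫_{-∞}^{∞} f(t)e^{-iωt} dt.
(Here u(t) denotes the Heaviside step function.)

F(ω) = \frac{120 \omega^{2}}{\left(\omega^{2} + 225\right)^{2}}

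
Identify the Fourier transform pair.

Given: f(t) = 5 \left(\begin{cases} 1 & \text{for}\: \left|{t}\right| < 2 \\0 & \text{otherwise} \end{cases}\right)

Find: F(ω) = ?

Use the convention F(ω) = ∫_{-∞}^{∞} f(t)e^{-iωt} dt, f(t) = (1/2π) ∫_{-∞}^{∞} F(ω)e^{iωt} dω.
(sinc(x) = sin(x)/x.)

F(ω) = 20 \operatorname{sinc}{\left(2 \omega \right)}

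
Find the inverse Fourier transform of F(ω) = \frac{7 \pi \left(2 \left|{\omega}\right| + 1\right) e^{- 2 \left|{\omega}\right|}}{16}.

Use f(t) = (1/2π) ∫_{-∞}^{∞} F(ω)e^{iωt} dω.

f(t) = \frac{7}{\left(t^{2} + 4\right)^{2}}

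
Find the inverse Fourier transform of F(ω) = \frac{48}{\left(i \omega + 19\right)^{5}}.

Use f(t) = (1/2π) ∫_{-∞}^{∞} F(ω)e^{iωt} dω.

f(t) = 2 t^{4} e^{- 19 t} u\left(t\right)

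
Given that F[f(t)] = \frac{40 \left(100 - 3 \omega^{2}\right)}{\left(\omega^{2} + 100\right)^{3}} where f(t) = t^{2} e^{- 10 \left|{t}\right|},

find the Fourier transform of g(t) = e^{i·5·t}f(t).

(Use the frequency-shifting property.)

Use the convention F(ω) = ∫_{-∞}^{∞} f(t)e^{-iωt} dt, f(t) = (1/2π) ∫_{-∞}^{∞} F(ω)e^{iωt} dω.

F[g](ω) = \frac{40 \left(100 - 3 \left(\omega - 5\right)^{2}\right)}{\left(\left(\omega - 5\right)^{2} + 100\right)^{3}}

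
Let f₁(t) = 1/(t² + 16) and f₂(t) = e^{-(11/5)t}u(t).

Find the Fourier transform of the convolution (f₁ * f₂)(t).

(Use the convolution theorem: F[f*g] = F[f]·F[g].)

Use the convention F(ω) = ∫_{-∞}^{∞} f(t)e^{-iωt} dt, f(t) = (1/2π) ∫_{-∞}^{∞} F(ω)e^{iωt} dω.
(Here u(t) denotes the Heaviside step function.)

F[f₁*f₂](ω) = \frac{5 \pi e^{- 4 \left|{\omega}\right|}}{4 \left(5 i \omega + 11\right)}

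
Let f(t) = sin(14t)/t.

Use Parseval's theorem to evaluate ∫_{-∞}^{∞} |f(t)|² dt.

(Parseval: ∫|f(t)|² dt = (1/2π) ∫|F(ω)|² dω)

∫|f(t)|² dt = 14 \pi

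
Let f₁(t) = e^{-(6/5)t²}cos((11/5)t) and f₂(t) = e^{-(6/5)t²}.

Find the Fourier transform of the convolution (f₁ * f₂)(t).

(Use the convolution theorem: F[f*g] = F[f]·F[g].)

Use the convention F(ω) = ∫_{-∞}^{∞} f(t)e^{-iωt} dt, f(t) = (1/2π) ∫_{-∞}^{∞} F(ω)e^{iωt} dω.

F[f₁*f₂](ω) = \frac{5 \pi \left(e^{\frac{11 \omega}{6}} + 1\right) e^{- \frac{5 \omega^{2}}{12} - \frac{11 \omega}{12} - \frac{121}{120}}}{12}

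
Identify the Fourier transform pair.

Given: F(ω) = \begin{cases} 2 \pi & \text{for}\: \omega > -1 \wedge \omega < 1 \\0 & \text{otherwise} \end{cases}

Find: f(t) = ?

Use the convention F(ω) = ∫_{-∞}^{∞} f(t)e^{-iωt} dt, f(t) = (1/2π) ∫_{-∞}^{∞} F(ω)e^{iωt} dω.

f(t) = \frac{2 \sin{\left(t \right)}}{t}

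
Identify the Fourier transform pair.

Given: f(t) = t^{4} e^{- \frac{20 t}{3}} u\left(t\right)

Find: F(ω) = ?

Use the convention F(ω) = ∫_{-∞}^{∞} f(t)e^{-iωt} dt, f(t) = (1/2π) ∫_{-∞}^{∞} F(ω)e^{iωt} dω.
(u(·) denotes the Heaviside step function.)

F(ω) = \frac{5832}{\left(3 i \omega + 20\right)^{5}}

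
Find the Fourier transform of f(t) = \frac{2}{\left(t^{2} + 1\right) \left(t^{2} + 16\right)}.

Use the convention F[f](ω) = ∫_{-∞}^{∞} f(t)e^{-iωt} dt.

F(ω) = \frac{\pi \left(4 e^{3 \left|{\omega}\right|} - 1\right) e^{- 4 \left|{\omega}\right|}}{30}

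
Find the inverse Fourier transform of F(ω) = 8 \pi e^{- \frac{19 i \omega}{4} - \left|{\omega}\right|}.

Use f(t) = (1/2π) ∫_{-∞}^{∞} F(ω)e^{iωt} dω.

f(t) = \frac{8}{\left(t - \frac{19}{4}\right)^{2} + 1}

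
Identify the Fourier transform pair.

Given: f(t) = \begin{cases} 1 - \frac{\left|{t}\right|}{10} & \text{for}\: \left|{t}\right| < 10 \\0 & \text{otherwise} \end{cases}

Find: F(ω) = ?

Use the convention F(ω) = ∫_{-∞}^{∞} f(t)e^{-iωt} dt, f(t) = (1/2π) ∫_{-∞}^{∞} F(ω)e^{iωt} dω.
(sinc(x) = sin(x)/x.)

F(ω) = 10 \operatorname{sinc}^{2}{\left(5 \omega \right)}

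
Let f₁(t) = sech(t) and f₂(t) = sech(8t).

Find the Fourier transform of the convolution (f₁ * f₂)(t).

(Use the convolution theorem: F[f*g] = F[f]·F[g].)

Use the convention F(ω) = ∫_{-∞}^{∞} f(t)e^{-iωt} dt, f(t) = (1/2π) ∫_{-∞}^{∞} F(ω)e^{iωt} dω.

F[f₁*f₂](ω) = \frac{\pi^{2}}{8 \cosh{\left(\frac{\pi \omega}{16} \right)} \cosh{\left(\frac{\pi \omega}{2} \right)}}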